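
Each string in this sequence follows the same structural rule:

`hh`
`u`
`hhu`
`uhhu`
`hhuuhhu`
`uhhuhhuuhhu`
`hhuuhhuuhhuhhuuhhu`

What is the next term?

uhhuhhuuhhuhhuuhhuuhhuhhuuhhu

From term 3 onward, concatenate the second-to-last term with the last: hh·u = hhu, u·hhu = uhhu, …
So term 8 is uhhuhhuuhhu·hhuuhhuuhhuhhuuhhu.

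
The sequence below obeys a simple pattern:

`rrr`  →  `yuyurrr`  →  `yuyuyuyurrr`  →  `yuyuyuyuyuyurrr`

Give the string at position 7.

yuyuyuyuyuyuyuyuyuyuyuyurrr

Each term is the previous one with yuyu prepended.
From yuyuyuyuyuyurrr, 3 further steps: yuyuyuyuyuyurrr → yuyuyuyuyuyuyuyurrr → yuyuyuyuyuyuyuyuyuyurrr → (answer).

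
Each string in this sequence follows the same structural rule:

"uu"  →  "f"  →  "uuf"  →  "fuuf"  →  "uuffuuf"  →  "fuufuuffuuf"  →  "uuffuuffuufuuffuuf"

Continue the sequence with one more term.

fuufuuffuufuuffuuffuufuuffuuf

This is a Fibonacci-style word recurrence s(k) = s(k−2)·s(k−1): e.g. uu·f = uuf.
The next term joins fuufuuffuuf and uuffuuffuufuuffuuf.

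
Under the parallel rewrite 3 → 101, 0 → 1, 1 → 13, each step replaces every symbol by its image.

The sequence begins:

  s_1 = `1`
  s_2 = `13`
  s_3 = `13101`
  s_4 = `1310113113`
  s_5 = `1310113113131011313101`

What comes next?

Rewriting the 22 symbols of 1310113113131011313101 one by one yields 13 101 13 1 13 13 101 13 13 101 13 101 13 1 13 13 101 13 101 13 1 13; concatenated:

13101131131310113131011310113113131011310113113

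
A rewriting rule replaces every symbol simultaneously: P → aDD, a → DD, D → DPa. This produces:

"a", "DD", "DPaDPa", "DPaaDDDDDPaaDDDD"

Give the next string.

Rewriting the 16 symbols of DPaaDDDDDPaaDDDD one by one yields DPa aDD DD DD DPa DPa DPa DPa DPa aDD DD DD DPa DPa DPa DPa; concatenated:

DPaaDDDDDDDPaDPaDPaDPaDPaaDDDDDDDPaDPaDPaDPa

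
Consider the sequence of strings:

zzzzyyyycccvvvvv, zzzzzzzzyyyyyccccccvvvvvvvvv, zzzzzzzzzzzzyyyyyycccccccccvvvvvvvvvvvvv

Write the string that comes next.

Reading off run lengths: z runs 4, 8, 12; y runs 4, 5, 6; c runs 3, 6, 9; v runs 5, 9, 13 — each is linear in n (n = 1, 2, …).
For the next term, n = 4, so the run lengths are 16, 7, 12, 17.

zzzzzzzzzzzzzzzzyyyyyyyccccccccccccvvvvvvvvvvvvvvvvv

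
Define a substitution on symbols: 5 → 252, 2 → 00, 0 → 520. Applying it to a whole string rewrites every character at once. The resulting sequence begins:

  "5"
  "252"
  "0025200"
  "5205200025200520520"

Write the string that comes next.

252005202520052052052000252005205202520052025200520

Replace each of the 19 characters of 5205200025200520520 in place — 252 00 520 252 00 520 520 520 00 252 00 520 520 252 00 520 252 00 520 — and concatenate.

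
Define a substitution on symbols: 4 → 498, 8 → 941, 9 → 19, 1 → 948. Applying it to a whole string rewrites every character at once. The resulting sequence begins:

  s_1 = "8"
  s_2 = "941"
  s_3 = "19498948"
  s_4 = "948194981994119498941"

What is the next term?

Rewriting the 21 symbols of 948194981994119498941 one by one yields 19 498 941 948 19 498 19 941 948 19 19 498 948 948 19 498 19 941 19 498 948; concatenated:

1949894194819498199419481919498948948194981994119498948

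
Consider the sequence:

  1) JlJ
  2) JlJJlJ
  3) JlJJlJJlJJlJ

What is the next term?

JlJJlJJlJJlJJlJJlJJlJJlJ

Each string is two copies of the previous one concatenated.
So the next term is two copies of JlJJlJJlJJlJ.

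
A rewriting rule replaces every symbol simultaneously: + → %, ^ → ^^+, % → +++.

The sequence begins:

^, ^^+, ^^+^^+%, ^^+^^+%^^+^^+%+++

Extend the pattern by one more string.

Rewriting the 17 symbols of ^^+^^+%^^+^^+%+++ one by one yields ^^+ ^^+ % ^^+ ^^+ % +++ ^^+ ^^+ % ^^+ ^^+ % +++ % % %; concatenated:

^^+^^+%^^+^^+%+++^^+^^+%^^+^^+%+++%%%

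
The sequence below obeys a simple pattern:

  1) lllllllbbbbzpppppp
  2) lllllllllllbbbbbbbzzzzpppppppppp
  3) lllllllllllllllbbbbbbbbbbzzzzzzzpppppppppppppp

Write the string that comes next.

lllllllllllllllllllbbbbbbbbbbbbbzzzzzzzzzzpppppppppppppppppp

Each string has the form l^{4n+3} b^{3n+1} z^{3n-2} p^{4n+2} (n = 1, 2, …).
For the next term, n = 4, so the run lengths are 19, 13, 10, 18.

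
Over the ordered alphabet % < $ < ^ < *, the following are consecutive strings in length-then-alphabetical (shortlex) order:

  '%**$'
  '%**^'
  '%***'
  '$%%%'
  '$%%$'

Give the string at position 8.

Stepping forward 3 times from $%%$: $%%$ → $%%^ → $%%*, then the target.

$%$%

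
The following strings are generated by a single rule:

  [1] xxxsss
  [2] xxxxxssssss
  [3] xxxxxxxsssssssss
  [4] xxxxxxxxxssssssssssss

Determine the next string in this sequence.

xxxxxxxxxxxsssssssssssssss

Each string has the form x^{2n+1} s^{3n} (n = 1, 2, …).
At n = 5 the blocks have lengths 11, 15.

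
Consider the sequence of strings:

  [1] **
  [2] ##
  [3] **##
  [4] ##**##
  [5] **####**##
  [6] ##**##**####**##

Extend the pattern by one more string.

Each term (from the third on) is the two preceding terms concatenated in order: term 3 = **·## = **##.
The next term joins **####**## and ##**##**####**##.

**####**####**##**####**##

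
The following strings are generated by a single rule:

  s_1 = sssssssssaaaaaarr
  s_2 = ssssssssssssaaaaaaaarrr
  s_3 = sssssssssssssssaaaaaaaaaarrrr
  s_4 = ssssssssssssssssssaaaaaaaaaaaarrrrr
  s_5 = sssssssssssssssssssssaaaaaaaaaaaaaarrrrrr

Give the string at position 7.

sssssssssssssssssssssssssssaaaaaaaaaaaaaaaaaarrrrrrrr

Each string has the form s^{3n} a^{2n} r^{n-1}, where the shown terms are n = 3, 4, 5, 6, 7.
For term 7, n = 9, so the run lengths are 27, 18, 8.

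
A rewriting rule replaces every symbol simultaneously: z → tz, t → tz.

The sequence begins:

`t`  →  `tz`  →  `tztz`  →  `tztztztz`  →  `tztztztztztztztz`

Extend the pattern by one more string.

Rewriting the 16 symbols of tztztztztztztztz one by one yields tz tz tz tz tz tz tz tz tz tz tz tz tz tz tz tz; concatenated:

tztztztztztztztztztztztztztztztz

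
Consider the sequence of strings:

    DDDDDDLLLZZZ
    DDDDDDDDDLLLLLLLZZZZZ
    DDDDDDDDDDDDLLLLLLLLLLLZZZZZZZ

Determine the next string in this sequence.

DDDDDDDDDDDDDDDLLLLLLLLLLLLLLLZZZZZZZZZ

The n-th term is 3n+3 D's then 4n-1 L's then 2n+1 Z's (n = 1, 2, …).
Setting n = 4 gives 15, 15, 9 characters in each block.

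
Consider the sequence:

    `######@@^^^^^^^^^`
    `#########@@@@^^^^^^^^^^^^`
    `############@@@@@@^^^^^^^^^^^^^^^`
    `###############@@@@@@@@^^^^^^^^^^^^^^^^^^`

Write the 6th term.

The n-th term is 3n #'s then 2n-2 @'s then 3n+3 ^'s, where the shown terms are n = 2, 3, 4, 5.
At n = 7 the blocks have lengths 21, 12, 24.

#####################@@@@@@@@@@@@^^^^^^^^^^^^^^^^^^^^^^^^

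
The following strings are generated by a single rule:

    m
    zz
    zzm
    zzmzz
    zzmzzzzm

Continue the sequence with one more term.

This is a Fibonacci-style word recurrence s(k) = s(k−1)·s(k−2): e.g. zz·m = zzm.
Continuing: zzmzzzzm · zzmzz gives term 6.

zzmzzzzmzzmzz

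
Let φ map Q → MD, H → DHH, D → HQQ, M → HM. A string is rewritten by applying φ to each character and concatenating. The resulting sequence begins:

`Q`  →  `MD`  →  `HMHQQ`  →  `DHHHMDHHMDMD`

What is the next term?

HQQDHHDHHDHHHMHQQDHHDHHHMHQQHMHQQ

Apply φ to DHHHMDHHMDMD symbol by symbol: D→HQQ, H→DHH, H→DHH, H→DHH, M→HM, D→HQQ, H→DHH, H→DHH, M→HM, D→HQQ, M→HM, D→HQQ; joined: HQQ DHH DHH DHH HM HQQ DHH DHH HM HQQ HM HQQ.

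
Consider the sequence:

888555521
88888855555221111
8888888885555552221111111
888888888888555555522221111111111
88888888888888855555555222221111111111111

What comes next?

8888888888888888885555555552222221111111111111111

Reading off run lengths: 8 runs 3, 6, 9, 12, 15; 5 runs 4, 5, 6, 7, 8; 2 runs 1, 2, 3, 4, 5; 1 runs 1, 4, 7, 10, 13 — each is linear in n (n = 1, 2, …).
At n = 6 the blocks have lengths 18, 9, 6, 16.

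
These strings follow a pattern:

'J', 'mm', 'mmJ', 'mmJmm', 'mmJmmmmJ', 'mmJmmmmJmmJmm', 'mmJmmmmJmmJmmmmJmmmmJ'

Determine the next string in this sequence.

Each term (from the third on) is the previous term followed by the one before it: term 3 = mm·J = mmJ.
So term 8 is mmJmmmmJmmJmmmmJmmmmJ·mmJmmmmJmmJmm.

mmJmmmmJmmJmmmmJmmmmJmmJmmmmJmmJmm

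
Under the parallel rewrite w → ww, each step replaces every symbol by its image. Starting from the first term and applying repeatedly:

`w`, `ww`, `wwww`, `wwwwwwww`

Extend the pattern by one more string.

wwwwwwwwwwwwwwww

Apply φ to wwwwwwww symbol by symbol: w→ww, w→ww, w→ww, w→ww, w→ww, w→ww, w→ww, w→ww; joined: ww ww ww ww ww ww ww ww.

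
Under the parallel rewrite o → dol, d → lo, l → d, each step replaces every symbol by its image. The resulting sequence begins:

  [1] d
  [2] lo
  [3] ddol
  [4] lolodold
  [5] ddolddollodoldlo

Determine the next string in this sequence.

lolodoldlolodoldddollodoldloddol

Replace each of the 16 characters of ddolddollodoldlo in place — lo lo dol d lo lo dol d d dol lo dol d lo d dol — and concatenate.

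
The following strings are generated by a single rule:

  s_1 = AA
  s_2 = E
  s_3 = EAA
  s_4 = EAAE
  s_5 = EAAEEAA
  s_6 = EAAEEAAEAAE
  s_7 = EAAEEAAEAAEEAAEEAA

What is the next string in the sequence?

EAAEEAAEAAEEAAEEAAEAAEEAAEAAE

Each term (from the third on) is the previous term followed by the one before it: term 3 = E·AA = EAA.
So term 8 is EAAEEAAEAAEEAAEEAA·EAAEEAAEAAE.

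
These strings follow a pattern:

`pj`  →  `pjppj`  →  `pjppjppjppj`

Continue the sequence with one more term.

s(k+1) = s(k)·p·s(k) — each term doubles the last with 'p' between the halves.
Doubling pjppjppjppj with 'p' between the halves:

pjppjppjppjppjppjppjppj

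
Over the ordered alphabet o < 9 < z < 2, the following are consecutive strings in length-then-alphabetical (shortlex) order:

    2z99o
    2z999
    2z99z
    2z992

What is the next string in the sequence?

2z9zo

Treat 2z992 as a base-4 numeral over the given alphabet and add one, carrying through any trailing 2's.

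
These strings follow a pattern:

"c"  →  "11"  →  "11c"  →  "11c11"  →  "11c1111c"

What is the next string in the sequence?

From term 3 onward, concatenate the last term with the second-to-last: 11·c = 11c, 11c·11 = 11c11, …
Continuing: 11c1111c · 11c11 gives term 6.

11c1111c11c11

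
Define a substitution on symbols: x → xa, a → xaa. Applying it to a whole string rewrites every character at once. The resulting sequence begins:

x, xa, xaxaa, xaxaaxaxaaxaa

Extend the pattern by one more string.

xaxaaxaxaaxaaxaxaaxaxaaxaaxaxaaxaa

Applying the rule to each of the 13 symbols of xaxaaxaxaaxaa gives the pieces xa xaa xa xaa xaa xa xaa xa xaa xaa xa xaa xaa, which concatenate to the answer.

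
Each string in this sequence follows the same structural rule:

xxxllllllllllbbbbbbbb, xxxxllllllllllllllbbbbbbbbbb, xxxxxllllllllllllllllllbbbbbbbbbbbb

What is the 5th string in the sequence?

xxxxxxxllllllllllllllllllllllllllbbbbbbbbbbbbbbbb

The n-th term is n x's then 4n-2 l's then 2n+2 b's, where the shown terms are n = 3, 4, 5.
Setting n = 7 gives 7, 26, 16 characters in each block.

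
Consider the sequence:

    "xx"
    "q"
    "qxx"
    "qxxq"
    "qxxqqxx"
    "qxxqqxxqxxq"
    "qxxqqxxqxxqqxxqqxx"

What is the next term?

This is a Fibonacci-style word recurrence s(k) = s(k−1)·s(k−2): e.g. q·xx = qxx.
So term 8 is qxxqqxxqxxqqxxqqxx·qxxqqxxqxxq.

qxxqqxxqxxqqxxqqxxqxxqqxxqxxq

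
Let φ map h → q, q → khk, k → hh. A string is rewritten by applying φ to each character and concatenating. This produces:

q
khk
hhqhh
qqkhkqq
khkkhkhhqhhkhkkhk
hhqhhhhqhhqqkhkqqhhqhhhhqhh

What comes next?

Rewriting the 27 symbols of hhqhhhhqhhqqkhkqqhhqhhhhqhh one by one yields q q khk q q q q khk q q khk khk hh q hh khk khk q q khk q q q q khk q q; concatenated:

qqkhkqqqqkhkqqkhkkhkhhqhhkhkkhkqqkhkqqqqkhkqq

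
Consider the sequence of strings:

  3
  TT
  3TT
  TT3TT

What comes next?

3TTTT3TT

From term 3 onward, concatenate the second-to-last term with the last: 3·TT = 3TT, TT·3TT = TT3TT, …
So term 5 is 3TT·TT3TT.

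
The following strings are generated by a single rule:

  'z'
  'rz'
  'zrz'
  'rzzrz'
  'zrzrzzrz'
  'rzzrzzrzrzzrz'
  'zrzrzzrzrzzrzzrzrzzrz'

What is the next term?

rzzrzzrzrzzrzzrzrzzrzrzzrzzrzrzzrz

This is a Fibonacci-style word recurrence s(k) = s(k−2)·s(k−1): e.g. z·rz = zrz.
Continuing: rzzrzzrzrzzrz · zrzrzzrzrzzrzzrzrzzrz gives term 8.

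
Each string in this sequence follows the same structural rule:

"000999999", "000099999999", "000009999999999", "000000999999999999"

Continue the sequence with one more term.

The n-th term is n 0's then 2n 9's, where the shown terms are n = 3, 4, 5, 6.
At n = 7 the blocks have lengths 7, 14.

000000099999999999999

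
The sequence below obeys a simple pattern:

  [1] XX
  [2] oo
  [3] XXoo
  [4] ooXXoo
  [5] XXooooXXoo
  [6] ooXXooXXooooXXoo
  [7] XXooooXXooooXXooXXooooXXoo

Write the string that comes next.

From term 3 onward, concatenate the second-to-last term with the last: XX·oo = XXoo, oo·XXoo = ooXXoo, …
Continuing: ooXXooXXooooXXoo · XXooooXXooooXXooXXooooXXoo gives term 8.

ooXXooXXooooXXooXXooooXXooooXXooXXooooXXoo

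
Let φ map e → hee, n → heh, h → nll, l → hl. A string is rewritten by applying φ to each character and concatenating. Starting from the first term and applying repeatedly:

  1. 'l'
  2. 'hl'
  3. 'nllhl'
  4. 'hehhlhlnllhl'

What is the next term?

nllheenllnllhlnllhlhehhlhlnllhl

Rewriting each symbol of hehhlhlnllhl: h→nll, e→hee, h→nll, h→nll, l→hl, h→nll, l→hl, n→heh, l→hl, l→hl, h→nll, l→hl, which concatenates to nll hee nll nll hl nll hl heh hl hl nll hl.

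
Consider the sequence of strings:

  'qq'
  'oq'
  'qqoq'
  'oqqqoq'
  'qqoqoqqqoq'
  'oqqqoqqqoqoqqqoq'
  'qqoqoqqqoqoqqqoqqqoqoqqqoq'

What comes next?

oqqqoqqqoqoqqqoqqqoqoqqqoqoqqqoqqqoqoqqqoq

Each term (from the third on) is the two preceding terms concatenated in order: term 3 = qq·oq = qqoq.
So term 8 is oqqqoqqqoqoqqqoq·qqoqoqqqoqoqqqoqqqoqoqqqoq.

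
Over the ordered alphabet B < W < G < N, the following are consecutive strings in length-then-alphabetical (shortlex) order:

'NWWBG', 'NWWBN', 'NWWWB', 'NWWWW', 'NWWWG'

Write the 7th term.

Stepping forward 2 times from NWWWG: NWWWG → NWWWN, then the target.

NWWGB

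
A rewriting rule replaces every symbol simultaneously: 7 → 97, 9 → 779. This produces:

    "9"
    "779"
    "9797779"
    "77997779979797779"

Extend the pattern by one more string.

φ(77997779979797779) expands symbol-by-symbol to 97 97 779 779 97 97 97 779 779 97 779 97 779 97 97 97 779; joining the 17 pieces gives the next term.

97977797799797977797799777997779979797779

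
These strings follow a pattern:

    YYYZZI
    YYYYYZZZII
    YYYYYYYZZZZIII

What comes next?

YYYYYYYYYZZZZZIIII

Reading off run lengths: Y runs 3, 5, 7; Z runs 2, 3, 4; I runs 1, 2, 3 — each is linear in n (n = 1, 2, …).
At n = 4 the blocks have lengths 9, 5, 4.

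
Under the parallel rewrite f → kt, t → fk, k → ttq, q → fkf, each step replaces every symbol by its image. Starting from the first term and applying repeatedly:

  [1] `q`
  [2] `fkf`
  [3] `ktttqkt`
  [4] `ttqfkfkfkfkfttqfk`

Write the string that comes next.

Rewriting the 17 symbols of ttqfkfkfkfkfttqfk one by one yields fk fk fkf kt ttq kt ttq kt ttq kt ttq kt fk fk fkf kt ttq; concatenated:

fkfkfkfktttqktttqktttqktttqktfkfkfkfktttq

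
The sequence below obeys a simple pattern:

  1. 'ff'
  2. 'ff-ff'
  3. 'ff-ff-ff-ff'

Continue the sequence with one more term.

Each string is two copies of the previous one joined by '-'.
One more doubling of ff-ff-ff-ff gives the answer.

ff-ff-ff-ff-ff-ff-ff-ff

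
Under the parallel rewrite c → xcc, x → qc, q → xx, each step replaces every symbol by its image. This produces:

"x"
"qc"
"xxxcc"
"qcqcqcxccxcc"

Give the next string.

Apply φ to qcqcqcxccxcc symbol by symbol: q→xx, c→xcc, q→xx, c→xcc, q→xx, c→xcc, x→qc, c→xcc, c→xcc, x→qc, c→xcc, c→xcc; joined: xx xcc xx xcc xx xcc qc xcc xcc qc xcc xcc.

xxxccxxxccxxxccqcxccxccqcxccxcc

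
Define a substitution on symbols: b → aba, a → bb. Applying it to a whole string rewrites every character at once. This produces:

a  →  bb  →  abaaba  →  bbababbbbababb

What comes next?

abaababbababbabaabaabaababbababbabaaba

φ(bbababbbbababb) expands symbol-by-symbol to aba aba bb aba bb aba aba aba aba bb aba bb aba aba; joining the 14 pieces gives the next term.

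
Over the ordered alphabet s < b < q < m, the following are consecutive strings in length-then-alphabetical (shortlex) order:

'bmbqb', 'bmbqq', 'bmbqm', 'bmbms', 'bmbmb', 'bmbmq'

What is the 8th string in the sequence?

bmqss

Continuing the enumeration 2 steps past bmbmq: bmbmq → bmbmm → (answer).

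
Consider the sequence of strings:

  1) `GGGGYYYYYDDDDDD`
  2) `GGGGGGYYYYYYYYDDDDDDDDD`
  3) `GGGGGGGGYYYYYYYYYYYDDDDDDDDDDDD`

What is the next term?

Term n consists of 2n G's, followed by 3n-1 Y's, followed by 3n D's, where the shown terms are n = 2, 3, 4.
For the next term, n = 5, so the run lengths are 10, 14, 15.

GGGGGGGGGGYYYYYYYYYYYYYYDDDDDDDDDDDDDDD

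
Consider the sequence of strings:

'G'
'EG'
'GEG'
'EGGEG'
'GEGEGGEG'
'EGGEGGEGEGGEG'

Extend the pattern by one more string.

GEGEGGEGEGGEGGEGEGGEG

Each term (from the third on) is the two preceding terms concatenated in order: term 3 = G·EG = GEG.
The next term joins GEGEGGEG and EGGEGGEGEGGEG.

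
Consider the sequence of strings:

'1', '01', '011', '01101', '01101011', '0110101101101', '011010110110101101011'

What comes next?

From term 3 onward, concatenate the last term with the second-to-last: 01·1 = 011, 011·01 = 01101, …
Continuing: 011010110110101101011 · 0110101101101 gives term 8.

0110101101101011010110110101101101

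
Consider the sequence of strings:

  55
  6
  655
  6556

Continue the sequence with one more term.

6556655

Each term (from the third on) is the previous term followed by the one before it: term 3 = 6·55 = 655.
The next term joins 6556 and 655.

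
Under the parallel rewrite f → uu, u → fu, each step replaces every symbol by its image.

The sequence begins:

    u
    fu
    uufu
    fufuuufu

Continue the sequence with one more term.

Rewriting each symbol of fufuuufu: f→uu, u→fu, f→uu, u→fu, u→fu, u→fu, f→uu, u→fu, which concatenates to uu fu uu fu fu fu uu fu.

uufuuufufufuuufu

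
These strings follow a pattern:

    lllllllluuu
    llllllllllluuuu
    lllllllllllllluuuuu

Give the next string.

llllllllllllllllluuuuuu

Each string has the form l^{3n+2} u^{n+1}, where the shown terms are n = 2, 3, 4.
Setting n = 5 gives 17, 6 characters in each block.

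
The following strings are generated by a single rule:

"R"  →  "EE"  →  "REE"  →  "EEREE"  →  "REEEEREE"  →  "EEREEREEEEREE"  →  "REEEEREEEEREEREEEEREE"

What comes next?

From term 3 onward, concatenate the second-to-last term with the last: R·EE = REE, EE·REE = EEREE, …
So term 8 is EEREEREEEEREE·REEEEREEEEREEREEEEREE.

EEREEREEEEREEREEEEREEEEREEREEEEREE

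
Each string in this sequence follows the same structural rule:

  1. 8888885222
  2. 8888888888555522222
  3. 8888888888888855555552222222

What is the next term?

Term n consists of 4n+2 8's, followed by 3n-2 5's, followed by 2n+1 2's (n = 1, 2, …).
For the next term, n = 4, so the run lengths are 18, 10, 9.

8888888888888888885555555555222222222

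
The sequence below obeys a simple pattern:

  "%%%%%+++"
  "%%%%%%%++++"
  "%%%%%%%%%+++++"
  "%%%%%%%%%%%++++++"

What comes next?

%%%%%%%%%%%%%+++++++

Each string has the form %^{2n+1} +^{n+1}, where the shown terms are n = 2, 3, 4, 5.
Setting n = 6 gives 13, 7 characters in each block.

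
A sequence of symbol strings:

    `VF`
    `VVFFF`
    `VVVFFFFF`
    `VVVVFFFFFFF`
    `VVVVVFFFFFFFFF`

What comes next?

VVVVVVFFFFFFFFFFF

Each string has the form V^{n} F^{2n-1} (n = 1, 2, …).
At n = 6 the blocks have lengths 6, 11.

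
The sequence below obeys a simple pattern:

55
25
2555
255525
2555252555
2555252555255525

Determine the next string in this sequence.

25552525552555252555252555

From term 3 onward, concatenate the last term with the second-to-last: 25·55 = 2555, 2555·25 = 255525, …
Continuing: 2555252555255525 · 2555252555 gives term 7.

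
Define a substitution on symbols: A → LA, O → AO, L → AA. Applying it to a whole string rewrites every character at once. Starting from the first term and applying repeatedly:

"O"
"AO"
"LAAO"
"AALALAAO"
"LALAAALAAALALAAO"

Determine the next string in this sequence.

Applying the rule to each of the 16 symbols of LALAAALAAALALAAO gives the pieces AA LA AA LA LA LA AA LA LA LA AA LA AA LA LA AO, which concatenate to the answer.

AALAAALALALAAALALALAAALAAALALAAO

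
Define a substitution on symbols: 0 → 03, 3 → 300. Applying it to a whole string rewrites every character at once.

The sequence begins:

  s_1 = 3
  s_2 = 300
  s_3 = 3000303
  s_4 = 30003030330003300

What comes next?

30003030330003300033003000303033003000303

Replace each of the 17 characters of 30003030330003300 in place — 300 03 03 03 300 03 300 03 300 300 03 03 03 300 300 03 03 — and concatenate.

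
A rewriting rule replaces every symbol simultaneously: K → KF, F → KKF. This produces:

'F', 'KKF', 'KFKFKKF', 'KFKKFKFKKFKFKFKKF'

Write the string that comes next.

φ(KFKKFKFKKFKFKFKKF) expands symbol-by-symbol to KF KKF KF KF KKF KF KKF KF KF KKF KF KKF KF KKF KF KF KKF; joining the 17 pieces gives the next term.

KFKKFKFKFKKFKFKKFKFKFKKFKFKKFKFKKFKFKFKKF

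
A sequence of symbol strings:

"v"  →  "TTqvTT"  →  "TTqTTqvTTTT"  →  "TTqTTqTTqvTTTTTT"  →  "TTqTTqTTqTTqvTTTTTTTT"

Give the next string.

Each term wraps the previous one in TTq on the left and TT on the right.
One more step from TTqTTqTTqTTqvTTTTTTTT gives the answer.

TTqTTqTTqTTqTTqvTTTTTTTTTT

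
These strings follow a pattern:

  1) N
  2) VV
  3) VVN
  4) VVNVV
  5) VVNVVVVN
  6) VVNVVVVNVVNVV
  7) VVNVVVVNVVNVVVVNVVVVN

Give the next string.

From term 3 onward, concatenate the last term with the second-to-last: VV·N = VVN, VVN·VV = VVNVV, …
So term 8 is VVNVVVVNVVNVVVVNVVVVN·VVNVVVVNVVNVV.

VVNVVVVNVVNVVVVNVVVVNVVNVVVVNVVNVV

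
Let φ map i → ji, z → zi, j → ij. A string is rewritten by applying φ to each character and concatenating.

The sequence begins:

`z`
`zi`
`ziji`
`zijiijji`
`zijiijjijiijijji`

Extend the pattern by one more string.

Applying the rule to each of the 16 symbols of zijiijjijiijijji gives the pieces zi ji ij ji ji ij ij ji ij ji ji ij ji ij ij ji, which concatenate to the answer.

zijiijjijiijijjiijjijiijjiijijji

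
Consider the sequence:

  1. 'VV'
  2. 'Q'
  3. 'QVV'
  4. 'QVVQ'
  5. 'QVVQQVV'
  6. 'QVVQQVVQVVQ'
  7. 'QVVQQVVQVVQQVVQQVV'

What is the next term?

Each term (from the third on) is the previous term followed by the one before it: term 3 = Q·VV = QVV.
So term 8 is QVVQQVVQVVQQVVQQVV·QVVQQVVQVVQ.

QVVQQVVQVVQQVVQQVVQVVQQVVQVVQ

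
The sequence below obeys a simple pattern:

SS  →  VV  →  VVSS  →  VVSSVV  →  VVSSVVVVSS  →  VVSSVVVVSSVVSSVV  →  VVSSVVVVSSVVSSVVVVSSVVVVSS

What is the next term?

VVSSVVVVSSVVSSVVVVSSVVVVSSVVSSVVVVSSVVSSVV

This is a Fibonacci-style word recurrence s(k) = s(k−1)·s(k−2): e.g. VV·SS = VVSS.
So term 8 is VVSSVVVVSSVVSSVVVVSSVVVVSS·VVSSVVVVSSVVSSVV.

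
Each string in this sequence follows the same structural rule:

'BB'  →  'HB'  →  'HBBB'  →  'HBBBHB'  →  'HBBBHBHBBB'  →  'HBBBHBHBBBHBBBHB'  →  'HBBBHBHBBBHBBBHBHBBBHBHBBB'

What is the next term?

HBBBHBHBBBHBBBHBHBBBHBHBBBHBBBHBHBBBHBBBHB

Each term (from the third on) is the previous term followed by the one before it: term 3 = HB·BB = HBBB.
Continuing: HBBBHBHBBBHBBBHBHBBBHBHBBB · HBBBHBHBBBHBBBHB gives term 8.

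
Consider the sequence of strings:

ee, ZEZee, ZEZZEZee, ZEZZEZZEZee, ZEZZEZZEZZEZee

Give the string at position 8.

ZEZZEZZEZZEZZEZZEZZEZee

The strings grow by a fixed prefix ZEZ each time.
From ZEZZEZZEZZEZee, 3 further steps: ZEZZEZZEZZEZee → ZEZZEZZEZZEZZEZee → ZEZZEZZEZZEZZEZZEZee → (answer).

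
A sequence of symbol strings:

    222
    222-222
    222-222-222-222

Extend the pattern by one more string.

222-222-222-222-222-222-222-222

Every step duplicates the string with '-' between the halves.
One more doubling of 222-222-222-222 gives the answer.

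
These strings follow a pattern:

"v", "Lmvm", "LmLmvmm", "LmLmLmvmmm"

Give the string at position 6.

s(k+1) = Lm·s(k)·m, so each term gains Lm as a prefix and m as a suffix.
From LmLmLmvmmm, 2 further steps: LmLmLmvmmm → LmLmLmLmvmmmm → (answer).

LmLmLmLmLmvmmmmm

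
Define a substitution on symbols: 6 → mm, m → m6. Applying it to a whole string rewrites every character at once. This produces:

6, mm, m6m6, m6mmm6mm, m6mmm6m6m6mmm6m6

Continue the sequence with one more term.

φ(m6mmm6m6m6mmm6m6) expands symbol-by-symbol to m6 mm m6 m6 m6 mm m6 mm m6 mm m6 m6 m6 mm m6 mm; joining the 16 pieces gives the next term.

m6mmm6m6m6mmm6mmm6mmm6m6m6mmm6mm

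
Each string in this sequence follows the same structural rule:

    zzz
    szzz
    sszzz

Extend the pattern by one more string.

Each term is the previous one with s prepended.
Applying this once more to sszzz:

ssszzz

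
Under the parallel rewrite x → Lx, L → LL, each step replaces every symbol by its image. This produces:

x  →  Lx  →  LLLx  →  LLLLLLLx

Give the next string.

Apply φ to LLLLLLLx symbol by symbol: L→LL, L→LL, L→LL, L→LL, L→LL, L→LL, L→LL, x→Lx; joined: LL LL LL LL LL LL LL Lx.

LLLLLLLLLLLLLLLx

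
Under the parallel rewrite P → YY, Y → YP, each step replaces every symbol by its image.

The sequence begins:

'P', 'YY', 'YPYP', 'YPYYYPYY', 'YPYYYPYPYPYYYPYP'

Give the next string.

Rewriting the 16 symbols of YPYYYPYPYPYYYPYP one by one yields YP YY YP YP YP YY YP YY YP YY YP YP YP YY YP YY; concatenated:

YPYYYPYPYPYYYPYYYPYYYPYPYPYYYPYY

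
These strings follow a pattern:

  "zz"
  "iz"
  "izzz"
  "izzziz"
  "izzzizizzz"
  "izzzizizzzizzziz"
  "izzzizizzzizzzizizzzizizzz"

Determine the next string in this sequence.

From term 3 onward, concatenate the last term with the second-to-last: iz·zz = izzz, izzz·iz = izzziz, …
So term 8 is izzzizizzzizzzizizzzizizzz·izzzizizzzizzziz.

izzzizizzzizzzizizzzizizzzizzzizizzzizzziz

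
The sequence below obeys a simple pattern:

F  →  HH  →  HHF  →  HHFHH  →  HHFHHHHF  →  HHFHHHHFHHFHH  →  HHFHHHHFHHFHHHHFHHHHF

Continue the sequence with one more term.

This is a Fibonacci-style word recurrence s(k) = s(k−1)·s(k−2): e.g. HH·F = HHF.
The next term joins HHFHHHHFHHFHHHHFHHHHF and HHFHHHHFHHFHH.

HHFHHHHFHHFHHHHFHHHHFHHFHHHHFHHFHH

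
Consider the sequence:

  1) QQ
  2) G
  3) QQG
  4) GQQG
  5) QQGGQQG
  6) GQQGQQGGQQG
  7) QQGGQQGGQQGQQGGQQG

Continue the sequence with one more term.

Each term (from the third on) is the two preceding terms concatenated in order: term 3 = QQ·G = QQG.
Continuing: GQQGQQGGQQG · QQGGQQGGQQGQQGGQQG gives term 8.

GQQGQQGGQQGQQGGQQGGQQGQQGGQQG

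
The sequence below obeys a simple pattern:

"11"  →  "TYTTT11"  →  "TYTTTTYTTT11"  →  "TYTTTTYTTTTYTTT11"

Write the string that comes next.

TYTTTTYTTTTYTTTTYTTT11

Each term is the previous one with TYTTT prepended.
So the next term is TYTTT·TYTTTTYTTTTYTTT11.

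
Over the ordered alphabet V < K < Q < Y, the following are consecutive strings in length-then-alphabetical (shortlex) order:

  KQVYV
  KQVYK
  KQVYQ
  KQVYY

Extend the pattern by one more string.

KQKVV

Find the rightmost character of KQVYY below Y, bump it to the next letter, and reset everything to its right to V.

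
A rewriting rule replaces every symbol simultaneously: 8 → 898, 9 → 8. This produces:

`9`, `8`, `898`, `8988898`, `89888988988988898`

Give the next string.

89888988988988898898889889888988988988898

φ(89888988988988898) expands symbol-by-symbol to 898 8 898 898 898 8 898 898 8 898 898 8 898 898 898 8 898; joining the 17 pieces gives the next term.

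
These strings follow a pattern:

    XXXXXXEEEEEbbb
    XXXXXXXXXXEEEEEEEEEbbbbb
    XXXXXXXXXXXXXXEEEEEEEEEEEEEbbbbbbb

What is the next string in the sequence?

Reading off run lengths: X runs 6, 10, 14; E runs 5, 9, 13; b runs 3, 5, 7 — each is linear in n (n = 1, 2, …).
Setting n = 4 gives 18, 17, 9 characters in each block.

XXXXXXXXXXXXXXXXXXEEEEEEEEEEEEEEEEEbbbbbbbbb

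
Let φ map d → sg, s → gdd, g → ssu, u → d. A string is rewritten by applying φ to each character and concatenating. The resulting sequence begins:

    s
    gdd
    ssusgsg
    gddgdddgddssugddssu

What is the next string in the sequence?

Rewriting the 19 symbols of gddgdddgddssugddssu one by one yields ssu sg sg ssu sg sg sg ssu sg sg gdd gdd d ssu sg sg gdd gdd d; concatenated:

ssusgsgssusgsgsgssusgsggddgdddssusgsggddgddd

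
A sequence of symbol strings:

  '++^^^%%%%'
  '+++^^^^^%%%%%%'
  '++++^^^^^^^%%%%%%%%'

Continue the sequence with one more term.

Each string has the form +^{n+1} ^^{2n+1} %^{2n+2} (n = 1, 2, …).
For the next term, n = 4, so the run lengths are 5, 9, 10.

+++++^^^^^^^^^%%%%%%%%%%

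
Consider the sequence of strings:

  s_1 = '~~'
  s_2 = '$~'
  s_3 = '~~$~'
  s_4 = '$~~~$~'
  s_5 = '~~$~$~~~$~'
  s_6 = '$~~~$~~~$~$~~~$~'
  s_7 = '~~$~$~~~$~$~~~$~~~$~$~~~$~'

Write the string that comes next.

Each term (from the third on) is the two preceding terms concatenated in order: term 3 = ~~·$~ = ~~$~.
Continuing: $~~~$~~~$~$~~~$~ · ~~$~$~~~$~$~~~$~~~$~$~~~$~ gives term 8.

$~~~$~~~$~$~~~$~~~$~$~~~$~$~~~$~~~$~$~~~$~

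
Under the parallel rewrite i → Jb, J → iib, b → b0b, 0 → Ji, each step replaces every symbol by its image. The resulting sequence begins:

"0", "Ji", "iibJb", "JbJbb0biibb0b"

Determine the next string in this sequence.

Replace each of the 13 characters of JbJbb0biibb0b in place — iib b0b iib b0b b0b Ji b0b Jb Jb b0b b0b Ji b0b — and concatenate.

iibb0biibb0bb0bJib0bJbJbb0bb0bJib0b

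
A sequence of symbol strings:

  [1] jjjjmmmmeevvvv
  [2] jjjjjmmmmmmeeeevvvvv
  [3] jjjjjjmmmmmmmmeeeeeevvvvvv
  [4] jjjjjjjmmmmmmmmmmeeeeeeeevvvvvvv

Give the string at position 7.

jjjjjjjjjjmmmmmmmmmmmmmmmmeeeeeeeeeeeeeevvvvvvvvvv

Each string has the form j^{n+3} m^{2n+2} e^{2n} v^{n+3} (n = 1, 2, …).
Setting n = 7 gives 10, 16, 14, 10 characters in each block.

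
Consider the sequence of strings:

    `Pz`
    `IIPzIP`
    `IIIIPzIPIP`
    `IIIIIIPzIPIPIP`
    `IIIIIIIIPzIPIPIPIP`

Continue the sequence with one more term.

IIIIIIIIIIPzIPIPIPIPIP

s(k+1) = II·s(k)·IP, so each term gains II as a prefix and IP as a suffix.
So the next term is II·IIIIIIIIPzIPIPIPIP·IP.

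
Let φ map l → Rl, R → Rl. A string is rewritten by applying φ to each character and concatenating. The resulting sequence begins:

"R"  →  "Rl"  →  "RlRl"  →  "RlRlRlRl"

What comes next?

RlRlRlRlRlRlRlRl

Expanding RlRlRlRl: R→Rl, l→Rl, R→Rl, l→Rl, R→Rl, l→Rl, R→Rl, l→Rl. Concatenated: Rl Rl Rl Rl Rl Rl Rl Rl.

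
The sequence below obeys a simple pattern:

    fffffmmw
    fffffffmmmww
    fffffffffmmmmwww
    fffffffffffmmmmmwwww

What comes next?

Term n consists of 2n+1 f's, followed by n m's, followed by n-1 w's, where the shown terms are n = 2, 3, 4, 5.
Setting n = 6 gives 13, 6, 5 characters in each block.

fffffffffffffmmmmmmwwwww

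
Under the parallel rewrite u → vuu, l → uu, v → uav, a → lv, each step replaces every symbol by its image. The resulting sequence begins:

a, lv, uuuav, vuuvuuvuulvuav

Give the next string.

Replace each of the 14 characters of vuuvuuvuulvuav in place — uav vuu vuu uav vuu vuu uav vuu vuu uu uav vuu lv uav — and concatenate.

uavvuuvuuuavvuuvuuuavvuuvuuuuuavvuulvuav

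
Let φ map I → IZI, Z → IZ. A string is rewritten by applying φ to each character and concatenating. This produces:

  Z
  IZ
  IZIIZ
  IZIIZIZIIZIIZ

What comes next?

φ(IZIIZIZIIZIIZ) expands symbol-by-symbol to IZI IZ IZI IZI IZ IZI IZ IZI IZI IZ IZI IZI IZ; joining the 13 pieces gives the next term.

IZIIZIZIIZIIZIZIIZIZIIZIIZIZIIZIIZ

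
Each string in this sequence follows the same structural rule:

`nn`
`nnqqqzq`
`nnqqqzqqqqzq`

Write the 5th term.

nnqqqzqqqqzqqqqzqqqqzq

The strings grow by a fixed suffix qqqzq each time.
From nnqqqzqqqqzq, 2 further steps: nnqqqzqqqqzq → nnqqqzqqqqzqqqqzq → (answer).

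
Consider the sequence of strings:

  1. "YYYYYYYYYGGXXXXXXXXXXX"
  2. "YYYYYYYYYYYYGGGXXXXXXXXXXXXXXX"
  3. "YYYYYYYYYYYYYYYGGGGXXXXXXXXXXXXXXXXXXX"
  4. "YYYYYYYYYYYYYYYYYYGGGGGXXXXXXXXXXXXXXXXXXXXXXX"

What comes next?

The n-th term is 3n Y's then n-1 G's then 4n-1 X's, where the shown terms are n = 3, 4, 5, 6.
At n = 7 the blocks have lengths 21, 6, 27.

YYYYYYYYYYYYYYYYYYYYYGGGGGGXXXXXXXXXXXXXXXXXXXXXXXXXXX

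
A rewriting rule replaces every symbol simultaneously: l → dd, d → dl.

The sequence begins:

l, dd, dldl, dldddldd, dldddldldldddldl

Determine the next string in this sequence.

dldddldldldddldddldddldldldddldd

Replace each of the 16 characters of dldddldldldddldl in place — dl dd dl dl dl dd dl dd dl dd dl dl dl dd dl dd — and concatenate.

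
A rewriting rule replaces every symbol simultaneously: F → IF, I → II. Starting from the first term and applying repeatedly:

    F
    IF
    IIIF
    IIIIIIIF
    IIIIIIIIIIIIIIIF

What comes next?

Replace each of the 16 characters of IIIIIIIIIIIIIIIF in place — II II II II II II II II II II II II II II II IF — and concatenate.

IIIIIIIIIIIIIIIIIIIIIIIIIIIIIIIF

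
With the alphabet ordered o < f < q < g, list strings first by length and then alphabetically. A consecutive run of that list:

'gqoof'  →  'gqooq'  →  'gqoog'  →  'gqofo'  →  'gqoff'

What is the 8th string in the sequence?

gqoqo

Continuing the enumeration 3 steps past gqoff: gqoff → gqofq → gqofg → (answer).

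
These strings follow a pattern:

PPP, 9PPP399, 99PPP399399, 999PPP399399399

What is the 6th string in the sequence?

99999PPP399399399399399

Each term wraps the previous one in 9 on the left and 399 on the right.
From 999PPP399399399, 2 further steps: 999PPP399399399 → 9999PPP399399399399 → (answer).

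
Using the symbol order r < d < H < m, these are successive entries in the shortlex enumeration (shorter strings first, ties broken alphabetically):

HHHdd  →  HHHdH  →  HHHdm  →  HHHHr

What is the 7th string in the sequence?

Stepping forward 3 times from HHHHr: HHHHr → HHHHd → HHHHH, then the target.

HHHHm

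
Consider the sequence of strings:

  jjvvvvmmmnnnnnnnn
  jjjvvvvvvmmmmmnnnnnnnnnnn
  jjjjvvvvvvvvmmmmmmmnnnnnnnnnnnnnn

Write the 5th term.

jjjjjjvvvvvvvvvvvvmmmmmmmmmmmnnnnnnnnnnnnnnnnnnnn

Reading off run lengths: j runs 2, 3, 4; v runs 4, 6, 8; m runs 3, 5, 7; n runs 8, 11, 14 — each is linear in n, where the shown terms are n = 2, 3, 4.
Setting n = 6 gives 6, 12, 11, 20 characters in each block.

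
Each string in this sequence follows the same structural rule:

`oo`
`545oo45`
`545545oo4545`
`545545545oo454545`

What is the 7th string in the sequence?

545545545545545545oo454545454545

Every step adds 545 to the front and 45 to the end of the previous string.
From 545545545oo454545, 3 further steps: 545545545oo454545 → 545545545545oo45454545 → 545545545545545oo4545454545 → (answer).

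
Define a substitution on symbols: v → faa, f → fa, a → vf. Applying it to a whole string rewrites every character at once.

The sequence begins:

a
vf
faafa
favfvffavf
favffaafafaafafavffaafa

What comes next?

Rewriting the 23 symbols of favffaafafaafafavffaafa one by one yields fa vf faa fa fa vf vf fa vf fa vf vf fa vf fa vf faa fa fa vf vf fa vf; concatenated:

favffaafafavfvffavffavfvffavffavffaafafavfvffavf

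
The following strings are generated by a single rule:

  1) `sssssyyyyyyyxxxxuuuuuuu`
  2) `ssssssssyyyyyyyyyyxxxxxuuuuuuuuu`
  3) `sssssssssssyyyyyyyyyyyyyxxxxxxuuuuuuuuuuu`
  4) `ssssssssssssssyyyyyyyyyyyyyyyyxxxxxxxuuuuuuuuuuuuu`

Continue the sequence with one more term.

Each string has the form s^{3n-1} y^{3n+1} x^{n+2} u^{2n+3}, where the shown terms are n = 2, 3, 4, 5.
Setting n = 6 gives 17, 19, 8, 15 characters in each block.

sssssssssssssssssyyyyyyyyyyyyyyyyyyyxxxxxxxxuuuuuuuuuuuuuuu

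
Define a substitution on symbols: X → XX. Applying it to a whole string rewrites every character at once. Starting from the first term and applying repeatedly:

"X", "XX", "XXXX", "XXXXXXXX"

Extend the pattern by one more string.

Rewriting each symbol of XXXXXXXX: X→XX, X→XX, X→XX, X→XX, X→XX, X→XX, X→XX, X→XX, which concatenates to XX XX XX XX XX XX XX XX.

XXXXXXXXXXXXXXXX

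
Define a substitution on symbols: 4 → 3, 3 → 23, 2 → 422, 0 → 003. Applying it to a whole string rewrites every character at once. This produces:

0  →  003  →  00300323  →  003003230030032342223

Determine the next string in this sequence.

003003230030032342223003003230030032342223342242242223

Applying the rule to each of the 21 symbols of 003003230030032342223 gives the pieces 003 003 23 003 003 23 422 23 003 003 23 003 003 23 422 23 3 422 422 422 23, which concatenate to the answer.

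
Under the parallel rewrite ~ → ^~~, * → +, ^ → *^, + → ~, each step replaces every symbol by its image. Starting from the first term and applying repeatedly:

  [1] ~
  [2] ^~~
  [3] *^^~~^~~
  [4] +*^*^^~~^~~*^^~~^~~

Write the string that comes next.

~+*^+*^*^^~~^~~*^^~~^~~+*^*^^~~^~~*^^~~^~~

Applying the rule to each of the 19 symbols of +*^*^^~~^~~*^^~~^~~ gives the pieces ~ + *^ + *^ *^ ^~~ ^~~ *^ ^~~ ^~~ + *^ *^ ^~~ ^~~ *^ ^~~ ^~~, which concatenate to the answer.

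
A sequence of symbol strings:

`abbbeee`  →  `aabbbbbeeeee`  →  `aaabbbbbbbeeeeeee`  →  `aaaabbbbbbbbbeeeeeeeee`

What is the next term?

Reading off run lengths: a runs 1, 2, 3, 4; b runs 3, 5, 7, 9; e runs 3, 5, 7, 9 — each is linear in n (n = 1, 2, …).
At n = 5 the blocks have lengths 5, 11, 11.

aaaaabbbbbbbbbbbeeeeeeeeeee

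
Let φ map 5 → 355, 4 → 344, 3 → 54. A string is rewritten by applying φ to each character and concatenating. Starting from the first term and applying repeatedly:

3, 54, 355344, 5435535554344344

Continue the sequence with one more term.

φ(5435535554344344) expands symbol-by-symbol to 355 344 54 355 355 54 355 355 355 344 54 344 344 54 344 344; joining the 16 pieces gives the next term.

35534454355355543553553553445434434454344344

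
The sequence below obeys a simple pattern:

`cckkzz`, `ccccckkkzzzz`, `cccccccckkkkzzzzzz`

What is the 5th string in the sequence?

cccccccccccccckkkkkkzzzzzzzzzz

The n-th term is 3n-1 c's then n+1 k's then 2n z's (n = 1, 2, …).
Setting n = 5 gives 14, 6, 10 characters in each block.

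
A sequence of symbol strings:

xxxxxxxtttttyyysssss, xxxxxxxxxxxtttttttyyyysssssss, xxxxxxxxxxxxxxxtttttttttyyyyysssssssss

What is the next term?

xxxxxxxxxxxxxxxxxxxtttttttttttyyyyyysssssssssss

Reading off run lengths: x runs 7, 11, 15; t runs 5, 7, 9; y runs 3, 4, 5; s runs 5, 7, 9 — each is linear in n (n = 1, 2, …).
At n = 4 the blocks have lengths 19, 11, 6, 11.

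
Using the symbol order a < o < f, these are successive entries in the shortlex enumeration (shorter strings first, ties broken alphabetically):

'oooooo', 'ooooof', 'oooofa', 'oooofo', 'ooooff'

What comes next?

Treat ooooff as a base-3 numeral over the given alphabet and add one, carrying through any trailing f's.

ooofaa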